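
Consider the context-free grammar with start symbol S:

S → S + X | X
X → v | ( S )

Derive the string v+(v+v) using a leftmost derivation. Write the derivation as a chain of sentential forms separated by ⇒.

S ⇒ S+X   [S → S + X]
S+X ⇒ X+X   [S → X]
X+X ⇒ v+X   [X → v]
v+X ⇒ v+(S)   [X → ( S )]
v+(S) ⇒ v+(S+X)   [S → S + X]
v+(S+X) ⇒ v+(X+X)   [S → X]
v+(X+X) ⇒ v+(v+X)   [X → v]
v+(v+X) ⇒ v+(v+v)   [X → v]

S ⇒ S+X ⇒ X+X ⇒ v+X ⇒ v+(S) ⇒ v+(S+X) ⇒ v+(X+X) ⇒ v+(v+X) ⇒ v+(v+v)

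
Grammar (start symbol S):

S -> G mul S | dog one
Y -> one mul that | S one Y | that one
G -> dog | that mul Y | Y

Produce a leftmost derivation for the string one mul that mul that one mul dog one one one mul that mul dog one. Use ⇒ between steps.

S ⇒ G mul S   [S -> G mul S]
G mul S ⇒ Y mul S   [G -> Y]
Y mul S ⇒ S one Y mul S   [Y -> S one Y]
S one Y mul S ⇒ G mul S one Y mul S   [S -> G mul S]
G mul S one Y mul S ⇒ Y mul S one Y mul S   [G -> Y]
Y mul S one Y mul S ⇒ one mul that mul S one Y mul S   [Y -> one mul that]
one mul that mul S one Y mul S ⇒ one mul that mul G mul S one Y mul S   [S -> G mul S]
one mul that mul G mul S one Y mul S ⇒ one mul that mul Y mul S one Y mul S   [G -> Y]
one mul that mul Y mul S one Y mul S ⇒ one mul that mul that one mul S one Y mul S   [Y -> that one]
one mul that mul that one mul S one Y mul S ⇒ one mul that mul that one mul dog one one Y mul S   [S -> dog one]
one mul that mul that one mul dog one one Y mul S ⇒ one mul that mul that one mul dog one one one mul that mul S   [Y -> one mul that]
one mul that mul that one mul dog one one one mul that mul S ⇒ one mul that mul that one mul dog one one one mul that mul dog one   [S -> dog one]

S ⇒ G mul S ⇒ Y mul S ⇒ S one Y mul S ⇒ G mul S one Y mul S ⇒ Y mul S one Y mul S ⇒ one mul that mul S one Y mul S ⇒ one mul that mul G mul S one Y mul S ⇒ one mul that mul Y mul S one Y mul S ⇒ one mul that mul that one mul S one Y mul S ⇒ one mul that mul that one mul dog one one Y mul S ⇒ one mul that mul that one mul dog one one one mul that mul S ⇒ one mul that mul that one mul dog one one one mul that mul dog one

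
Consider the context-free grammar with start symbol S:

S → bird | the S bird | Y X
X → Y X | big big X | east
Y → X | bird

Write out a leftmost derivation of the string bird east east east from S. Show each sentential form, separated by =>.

S => Y X   [S → Y X]
Y X => X X   [Y → X]
X X => Y X X   [X → Y X]
Y X X => X X X   [Y → X]
X X X => Y X X X   [X → Y X]
Y X X X => bird X X X   [Y → bird]
bird X X X => bird east X X   [X → east]
bird east X X => bird east east X   [X → east]
bird east east X => bird east east east   [X → east]

S => Y X => X X => Y X X => X X X => Y X X X => bird X X X => bird east X X => bird east east X => bird east east east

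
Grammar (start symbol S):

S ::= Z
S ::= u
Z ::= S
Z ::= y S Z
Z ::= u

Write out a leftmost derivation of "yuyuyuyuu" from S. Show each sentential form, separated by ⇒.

S ⇒ Z ⇒ ySZ ⇒ yuZ ⇒ yuySZ ⇒ yuyZZ ⇒ yuyuZ ⇒ yuyuySZ ⇒ yuyuyZZ ⇒ yuyuyuZ ⇒ yuyuyuySZ ⇒ yuyuyuyuZ ⇒ yuyuyuyuu

S ⇒ Z   [S ::= Z]
Z ⇒ ySZ   [Z ::= y S Z]
ySZ ⇒ yuZ   [S ::= u]
yuZ ⇒ yuySZ   [Z ::= y S Z]
yuySZ ⇒ yuyZZ   [S ::= Z]
yuyZZ ⇒ yuyuZ   [Z ::= u]
yuyuZ ⇒ yuyuySZ   [Z ::= y S Z]
yuyuySZ ⇒ yuyuyZZ   [S ::= Z]
yuyuyZZ ⇒ yuyuyuZ   [Z ::= u]
yuyuyuZ ⇒ yuyuyuySZ   [Z ::= y S Z]
yuyuyuySZ ⇒ yuyuyuyuZ   [S ::= u]
yuyuyuyuZ ⇒ yuyuyuyuu   [Z ::= u]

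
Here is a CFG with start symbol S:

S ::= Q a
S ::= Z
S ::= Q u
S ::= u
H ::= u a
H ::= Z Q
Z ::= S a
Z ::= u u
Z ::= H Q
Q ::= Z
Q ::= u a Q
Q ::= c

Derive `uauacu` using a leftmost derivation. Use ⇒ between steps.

S⇒Qu⇒uaQu⇒uaZu⇒uaHQu⇒uauaQu⇒uauacu

S ⇒ Qu   [S ::= Q u]
Qu ⇒ uaQu   [Q ::= u a Q]
uaQu ⇒ uaZu   [Q ::= Z]
uaZu ⇒ uaHQu   [Z ::= H Q]
uaHQu ⇒ uauaQu   [H ::= u a]
uauaQu ⇒ uauacu   [Q ::= c]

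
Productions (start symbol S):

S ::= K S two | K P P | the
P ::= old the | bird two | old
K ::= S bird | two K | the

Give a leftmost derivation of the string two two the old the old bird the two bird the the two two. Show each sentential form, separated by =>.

S => K S two => S bird S two => K S two bird S two => S bird S two bird S two => K P P bird S two bird S two => two K P P bird S two bird S two => two two K P P bird S two bird S two => two two the P P bird S two bird S two => two two the old the P bird S two bird S two => two two the old the old bird S two bird S two => two two the old the old bird the two bird S two => two two the old the old bird the two bird K S two two => two two the old the old bird the two bird the S two two => two two the old the old bird the two bird the the two two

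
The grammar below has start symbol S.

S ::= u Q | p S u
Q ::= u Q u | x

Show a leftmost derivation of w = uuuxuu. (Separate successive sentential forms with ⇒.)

S ⇒ uQ ⇒ uuQu ⇒ uuuQuu ⇒ uuuxuu

S ⇒ uQ   [S ::= u Q]
uQ ⇒ uuQu   [Q ::= u Q u]
uuQu ⇒ uuuQuu   [Q ::= u Q u]
uuuQuu ⇒ uuuxuu   [Q ::= x]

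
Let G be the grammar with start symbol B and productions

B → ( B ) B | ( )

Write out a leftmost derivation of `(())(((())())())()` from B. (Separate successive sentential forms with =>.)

B => (B)B   [B → ( B ) B]
(B)B => (())B   [B → ( )]
(())B => (())(B)B   [B → ( B ) B]
(())(B)B => (())((B)B)B   [B → ( B ) B]
(())((B)B)B => (())(((B)B)B)B   [B → ( B ) B]
(())(((B)B)B)B => (())(((())B)B)B   [B → ( )]
(())(((())B)B)B => (())(((())())B)B   [B → ( )]
(())(((())())B)B => (())(((())())())B   [B → ( )]
(())(((())())())B => (())(((())())())()   [B → ( )]

B => (B)B => (())B => (())(B)B => (())((B)B)B => (())(((B)B)B)B => (())(((())B)B)B => (())(((())())B)B => (())(((())())())B => (())(((())())())()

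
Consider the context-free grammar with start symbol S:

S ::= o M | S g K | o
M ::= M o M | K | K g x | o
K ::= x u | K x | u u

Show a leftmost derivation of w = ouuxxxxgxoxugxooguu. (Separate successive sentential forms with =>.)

S=>SgK=>oMgK=>oMoMgK=>oMoMoMgK=>oKgxoMoMgK=>oKxgxoMoMgK=>oKxxgxoMoMgK=>oKxxxgxoMoMgK=>oKxxxxgxoMoMgK=>ouuxxxxgxoMoMgK=>ouuxxxxgxoKgxoMgK=>ouuxxxxgxoxugxoMgK=>ouuxxxxgxoxugxoogK=>ouuxxxxgxoxugxooguu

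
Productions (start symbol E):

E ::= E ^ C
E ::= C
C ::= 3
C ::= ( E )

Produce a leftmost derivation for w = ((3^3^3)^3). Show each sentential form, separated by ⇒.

E ⇒ C ⇒ (E) ⇒ (E^C) ⇒ (C^C) ⇒ ((E)^C) ⇒ ((E^C)^C) ⇒ ((E^C^C)^C) ⇒ ((C^C^C)^C) ⇒ ((3^C^C)^C) ⇒ ((3^3^C)^C) ⇒ ((3^3^3)^C) ⇒ ((3^3^3)^3)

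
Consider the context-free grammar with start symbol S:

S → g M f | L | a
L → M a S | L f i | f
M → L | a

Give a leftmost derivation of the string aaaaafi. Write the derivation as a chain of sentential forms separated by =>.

S => L => MaS => aaS => aaL => aaLfi => aaMaSfi => aaaaSfi => aaaaafi

S => L   [S → L]
L => MaS   [L → M a S]
MaS => aaS   [M → a]
aaS => aaL   [S → L]
aaL => aaLfi   [L → L f i]
aaLfi => aaMaSfi   [L → M a S]
aaMaSfi => aaaaSfi   [M → a]
aaaaSfi => aaaaafi   [S → a]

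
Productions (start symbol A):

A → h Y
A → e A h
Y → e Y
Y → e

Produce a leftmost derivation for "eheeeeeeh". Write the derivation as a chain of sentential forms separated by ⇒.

A ⇒ eAh ⇒ ehYh ⇒ eheYh ⇒ eheeYh ⇒ eheeeYh ⇒ eheeeeYh ⇒ eheeeeeYh ⇒ eheeeeeeh

A ⇒ eAh   [A → e A h]
eAh ⇒ ehYh   [A → h Y]
ehYh ⇒ eheYh   [Y → e Y]
eheYh ⇒ eheeYh   [Y → e Y]
eheeYh ⇒ eheeeYh   [Y → e Y]
eheeeYh ⇒ eheeeeYh   [Y → e Y]
eheeeeYh ⇒ eheeeeeYh   [Y → e Y]
eheeeeeYh ⇒ eheeeeeeh   [Y → e]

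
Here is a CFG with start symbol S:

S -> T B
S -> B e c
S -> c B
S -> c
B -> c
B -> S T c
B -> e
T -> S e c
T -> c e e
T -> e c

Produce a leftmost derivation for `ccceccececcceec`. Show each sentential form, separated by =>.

S => cB => cSTc => ccBTc => ccSTcTc => ccBecTcTc => cccecTcTc => cccecSeccTc => cccecBececcTc => ccceccececcTc => ccceccececcceec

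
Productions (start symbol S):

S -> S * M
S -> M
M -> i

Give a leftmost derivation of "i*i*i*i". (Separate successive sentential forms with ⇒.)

S ⇒ S*M ⇒ S*M*M ⇒ S*M*M*M ⇒ M*M*M*M ⇒ i*M*M*M ⇒ i*i*M*M ⇒ i*i*i*M ⇒ i*i*i*i

S ⇒ S*M   [S -> S * M]
S*M ⇒ S*M*M   [S -> S * M]
S*M*M ⇒ S*M*M*M   [S -> S * M]
S*M*M*M ⇒ M*M*M*M   [S -> M]
M*M*M*M ⇒ i*M*M*M   [M -> i]
i*M*M*M ⇒ i*i*M*M   [M -> i]
i*i*M*M ⇒ i*i*i*M   [M -> i]
i*i*i*M ⇒ i*i*i*i   [M -> i]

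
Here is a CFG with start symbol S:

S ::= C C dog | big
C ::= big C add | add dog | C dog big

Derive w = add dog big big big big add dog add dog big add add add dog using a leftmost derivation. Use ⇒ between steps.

S ⇒ C C dog   [S ::= C C dog]
C C dog ⇒ add dog C dog   [C ::= add dog]
add dog C dog ⇒ add dog big C add dog   [C ::= big C add]
add dog big C add dog ⇒ add dog big big C add add dog   [C ::= big C add]
add dog big big C add add dog ⇒ add dog big big big C add add add dog   [C ::= big C add]
add dog big big big C add add add dog ⇒ add dog big big big C dog big add add add dog   [C ::= C dog big]
add dog big big big C dog big add add add dog ⇒ add dog big big big big C add dog big add add add dog   [C ::= big C add]
add dog big big big big C add dog big add add add dog ⇒ add dog big big big big add dog add dog big add add add dog   [C ::= add dog]

S ⇒ C C dog ⇒ add dog C dog ⇒ add dog big C add dog ⇒ add dog big big C add add dog ⇒ add dog big big big C add add add dog ⇒ add dog big big big C dog big add add add dog ⇒ add dog big big big big C add dog big add add add dog ⇒ add dog big big big big add dog add dog big add add add dog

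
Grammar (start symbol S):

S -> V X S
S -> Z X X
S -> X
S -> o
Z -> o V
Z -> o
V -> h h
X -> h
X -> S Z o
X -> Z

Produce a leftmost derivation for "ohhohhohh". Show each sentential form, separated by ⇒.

S ⇒ ZXX ⇒ oVXX ⇒ ohhXX ⇒ ohhZX ⇒ ohhoVX ⇒ ohhohhX ⇒ ohhohhZ ⇒ ohhohhoV ⇒ ohhohhohh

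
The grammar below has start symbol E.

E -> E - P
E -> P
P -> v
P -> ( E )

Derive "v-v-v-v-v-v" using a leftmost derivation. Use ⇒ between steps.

E ⇒ E-P   [E -> E - P]
E-P ⇒ E-P-P   [E -> E - P]
E-P-P ⇒ E-P-P-P   [E -> E - P]
E-P-P-P ⇒ E-P-P-P-P   [E -> E - P]
E-P-P-P-P ⇒ E-P-P-P-P-P   [E -> E - P]
E-P-P-P-P-P ⇒ P-P-P-P-P-P   [E -> P]
P-P-P-P-P-P ⇒ v-P-P-P-P-P   [P -> v]
v-P-P-P-P-P ⇒ v-v-P-P-P-P   [P -> v]
v-v-P-P-P-P ⇒ v-v-v-P-P-P   [P -> v]
v-v-v-P-P-P ⇒ v-v-v-v-P-P   [P -> v]
v-v-v-v-P-P ⇒ v-v-v-v-v-P   [P -> v]
v-v-v-v-v-P ⇒ v-v-v-v-v-v   [P -> v]

E ⇒ E-P ⇒ E-P-P ⇒ E-P-P-P ⇒ E-P-P-P-P ⇒ E-P-P-P-P-P ⇒ P-P-P-P-P-P ⇒ v-P-P-P-P-P ⇒ v-v-P-P-P-P ⇒ v-v-v-P-P-P ⇒ v-v-v-v-P-P ⇒ v-v-v-v-v-P ⇒ v-v-v-v-v-v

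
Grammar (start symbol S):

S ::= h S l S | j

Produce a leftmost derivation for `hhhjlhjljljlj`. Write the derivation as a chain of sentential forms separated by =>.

S => hSlS   [S ::= h S l S]
hSlS => hhSlSlS   [S ::= h S l S]
hhSlSlS => hhhSlSlSlS   [S ::= h S l S]
hhhSlSlSlS => hhhjlSlSlS   [S ::= j]
hhhjlSlSlS => hhhjlhSlSlSlS   [S ::= h S l S]
hhhjlhSlSlSlS => hhhjlhjlSlSlS   [S ::= j]
hhhjlhjlSlSlS => hhhjlhjljlSlS   [S ::= j]
hhhjlhjljlSlS => hhhjlhjljljlS   [S ::= j]
hhhjlhjljljlS => hhhjlhjljljlj   [S ::= j]

S => hSlS => hhSlSlS => hhhSlSlSlS => hhhjlSlSlS => hhhjlhSlSlSlS => hhhjlhjlSlSlS => hhhjlhjljlSlS => hhhjlhjljljlS => hhhjlhjljljlj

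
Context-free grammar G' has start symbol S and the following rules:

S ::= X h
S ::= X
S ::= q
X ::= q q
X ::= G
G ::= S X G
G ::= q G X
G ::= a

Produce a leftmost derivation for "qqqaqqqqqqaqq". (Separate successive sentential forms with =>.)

S => X   [S ::= X]
X => G   [X ::= G]
G => qGX   [G ::= q G X]
qGX => qSXGX   [G ::= S X G]
qSXGX => qXXGX   [S ::= X]
qXXGX => qGXGX   [X ::= G]
qGXGX => qqGXXGX   [G ::= q G X]
qqGXXGX => qqqGXXXGX   [G ::= q G X]
qqqGXXXGX => qqqaXXXGX   [G ::= a]
qqqaXXXGX => qqqaqqXXGX   [X ::= q q]
qqqaqqXXGX => qqqaqqqqXGX   [X ::= q q]
qqqaqqqqXGX => qqqaqqqqqqGX   [X ::= q q]
qqqaqqqqqqGX => qqqaqqqqqqaX   [G ::= a]
qqqaqqqqqqaX => qqqaqqqqqqaqq   [X ::= q q]

S=>X=>G=>qGX=>qSXGX=>qXXGX=>qGXGX=>qqGXXGX=>qqqGXXXGX=>qqqaXXXGX=>qqqaqqXXGX=>qqqaqqqqXGX=>qqqaqqqqqqGX=>qqqaqqqqqqaX=>qqqaqqqqqqaqq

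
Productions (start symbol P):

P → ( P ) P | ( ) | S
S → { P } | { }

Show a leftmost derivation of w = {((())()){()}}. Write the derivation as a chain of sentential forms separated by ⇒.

P ⇒ S ⇒ {P} ⇒ {(P)P} ⇒ {((P)P)P} ⇒ {((())P)P} ⇒ {((())())P} ⇒ {((())())S} ⇒ {((())()){P}} ⇒ {((())()){()}}

P ⇒ S   [P → S]
S ⇒ {P}   [S → { P }]
{P} ⇒ {(P)P}   [P → ( P ) P]
{(P)P} ⇒ {((P)P)P}   [P → ( P ) P]
{((P)P)P} ⇒ {((())P)P}   [P → ( )]
{((())P)P} ⇒ {((())())P}   [P → ( )]
{((())())P} ⇒ {((())())S}   [P → S]
{((())())S} ⇒ {((())()){P}}   [S → { P }]
{((())()){P}} ⇒ {((())()){()}}   [P → ( )]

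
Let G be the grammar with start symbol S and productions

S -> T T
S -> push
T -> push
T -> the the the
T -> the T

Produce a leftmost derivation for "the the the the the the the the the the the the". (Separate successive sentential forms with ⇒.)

S ⇒ T T ⇒ the T T ⇒ the the T T ⇒ the the the T T ⇒ the the the the T T ⇒ the the the the the T T ⇒ the the the the the the the the T ⇒ the the the the the the the the the T ⇒ the the the the the the the the the the the the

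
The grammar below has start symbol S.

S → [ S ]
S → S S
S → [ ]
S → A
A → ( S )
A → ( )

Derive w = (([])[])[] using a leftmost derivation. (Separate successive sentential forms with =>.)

S => SS => AS => (S)S => (SS)S => (AS)S => ((S)S)S => (([])S)S => (([])[])S => (([])[])[]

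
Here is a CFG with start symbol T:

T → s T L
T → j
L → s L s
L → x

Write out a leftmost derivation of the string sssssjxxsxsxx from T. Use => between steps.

T=>sTL=>ssTLL=>sssTLLL=>ssssTLLLL=>sssssTLLLLL=>sssssjLLLLL=>sssssjxLLLL=>sssssjxxLLL=>sssssjxxsLsLL=>sssssjxxsxsLL=>sssssjxxsxsxL=>sssssjxxsxsxx

T => sTL   [T → s T L]
sTL => ssTLL   [T → s T L]
ssTLL => sssTLLL   [T → s T L]
sssTLLL => ssssTLLLL   [T → s T L]
ssssTLLLL => sssssTLLLLL   [T → s T L]
sssssTLLLLL => sssssjLLLLL   [T → j]
sssssjLLLLL => sssssjxLLLL   [L → x]
sssssjxLLLL => sssssjxxLLL   [L → x]
sssssjxxLLL => sssssjxxsLsLL   [L → s L s]
sssssjxxsLsLL => sssssjxxsxsLL   [L → x]
sssssjxxsxsLL => sssssjxxsxsxL   [L → x]
sssssjxxsxsxL => sssssjxxsxsxx   [L → x]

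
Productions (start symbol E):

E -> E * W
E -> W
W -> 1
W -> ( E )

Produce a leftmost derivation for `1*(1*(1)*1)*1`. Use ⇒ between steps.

E ⇒ E*W ⇒ E*W*W ⇒ W*W*W ⇒ 1*W*W ⇒ 1*(E)*W ⇒ 1*(E*W)*W ⇒ 1*(E*W*W)*W ⇒ 1*(W*W*W)*W ⇒ 1*(1*W*W)*W ⇒ 1*(1*(E)*W)*W ⇒ 1*(1*(W)*W)*W ⇒ 1*(1*(1)*W)*W ⇒ 1*(1*(1)*1)*W ⇒ 1*(1*(1)*1)*1

E ⇒ E*W   [E -> E * W]
E*W ⇒ E*W*W   [E -> E * W]
E*W*W ⇒ W*W*W   [E -> W]
W*W*W ⇒ 1*W*W   [W -> 1]
1*W*W ⇒ 1*(E)*W   [W -> ( E )]
1*(E)*W ⇒ 1*(E*W)*W   [E -> E * W]
1*(E*W)*W ⇒ 1*(E*W*W)*W   [E -> E * W]
1*(E*W*W)*W ⇒ 1*(W*W*W)*W   [E -> W]
1*(W*W*W)*W ⇒ 1*(1*W*W)*W   [W -> 1]
1*(1*W*W)*W ⇒ 1*(1*(E)*W)*W   [W -> ( E )]
1*(1*(E)*W)*W ⇒ 1*(1*(W)*W)*W   [E -> W]
1*(1*(W)*W)*W ⇒ 1*(1*(1)*W)*W   [W -> 1]
1*(1*(1)*W)*W ⇒ 1*(1*(1)*1)*W   [W -> 1]
1*(1*(1)*1)*W ⇒ 1*(1*(1)*1)*1   [W -> 1]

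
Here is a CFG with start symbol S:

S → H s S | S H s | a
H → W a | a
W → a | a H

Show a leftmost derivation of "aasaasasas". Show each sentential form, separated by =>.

S => SHs => SHsHs => SHsHsHs => HsSHsHsHs => WasSHsHsHs => aasSHsHsHs => aasaHsHsHs => aasaasHsHs => aasaasasHs => aasaasasas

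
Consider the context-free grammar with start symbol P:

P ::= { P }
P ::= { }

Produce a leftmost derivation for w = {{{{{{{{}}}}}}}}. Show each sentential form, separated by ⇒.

P ⇒ {P}   [P ::= { P }]
{P} ⇒ {{P}}   [P ::= { P }]
{{P}} ⇒ {{{P}}}   [P ::= { P }]
{{{P}}} ⇒ {{{{P}}}}   [P ::= { P }]
{{{{P}}}} ⇒ {{{{{P}}}}}   [P ::= { P }]
{{{{{P}}}}} ⇒ {{{{{{P}}}}}}   [P ::= { P }]
{{{{{{P}}}}}} ⇒ {{{{{{{P}}}}}}}   [P ::= { P }]
{{{{{{{P}}}}}}} ⇒ {{{{{{{{}}}}}}}}   [P ::= { }]

P ⇒ {P} ⇒ {{P}} ⇒ {{{P}}} ⇒ {{{{P}}}} ⇒ {{{{{P}}}}} ⇒ {{{{{{P}}}}}} ⇒ {{{{{{{P}}}}}}} ⇒ {{{{{{{{}}}}}}}}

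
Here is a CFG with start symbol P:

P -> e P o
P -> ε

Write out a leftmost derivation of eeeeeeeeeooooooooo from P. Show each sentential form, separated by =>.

P => ePo => eePoo => eeePooo => eeeePoooo => eeeeePooooo => eeeeeePoooooo => eeeeeeePooooooo => eeeeeeeePoooooooo => eeeeeeeeePooooooooo => eeeeeeeeeooooooooo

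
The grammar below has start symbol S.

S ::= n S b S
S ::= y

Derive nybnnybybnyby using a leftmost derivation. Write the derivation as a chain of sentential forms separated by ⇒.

S ⇒ nSbS ⇒ nybS ⇒ nybnSbS ⇒ nybnnSbSbS ⇒ nybnnybSbS ⇒ nybnnybybS ⇒ nybnnybybnSbS ⇒ nybnnybybnybS ⇒ nybnnybybnyby

S ⇒ nSbS   [S ::= n S b S]
nSbS ⇒ nybS   [S ::= y]
nybS ⇒ nybnSbS   [S ::= n S b S]
nybnSbS ⇒ nybnnSbSbS   [S ::= n S b S]
nybnnSbSbS ⇒ nybnnybSbS   [S ::= y]
nybnnybSbS ⇒ nybnnybybS   [S ::= y]
nybnnybybS ⇒ nybnnybybnSbS   [S ::= n S b S]
nybnnybybnSbS ⇒ nybnnybybnybS   [S ::= y]
nybnnybybnybS ⇒ nybnnybybnyby   [S ::= y]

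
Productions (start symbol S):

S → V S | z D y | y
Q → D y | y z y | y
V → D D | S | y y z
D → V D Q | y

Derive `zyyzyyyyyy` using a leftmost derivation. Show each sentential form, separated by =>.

S=>VS=>SS=>zDyS=>zVDQyS=>zyyzDQyS=>zyyzVDQQyS=>zyyzSDQQyS=>zyyzyDQQyS=>zyyzyyQQyS=>zyyzyyyQyS=>zyyzyyyyyS=>zyyzyyyyyy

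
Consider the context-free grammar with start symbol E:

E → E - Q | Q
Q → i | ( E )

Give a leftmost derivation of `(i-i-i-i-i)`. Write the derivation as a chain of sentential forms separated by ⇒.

E⇒Q⇒(E)⇒(E-Q)⇒(E-Q-Q)⇒(E-Q-Q-Q)⇒(E-Q-Q-Q-Q)⇒(Q-Q-Q-Q-Q)⇒(i-Q-Q-Q-Q)⇒(i-i-Q-Q-Q)⇒(i-i-i-Q-Q)⇒(i-i-i-i-Q)⇒(i-i-i-i-i)

E ⇒ Q   [E → Q]
Q ⇒ (E)   [Q → ( E )]
(E) ⇒ (E-Q)   [E → E - Q]
(E-Q) ⇒ (E-Q-Q)   [E → E - Q]
(E-Q-Q) ⇒ (E-Q-Q-Q)   [E → E - Q]
(E-Q-Q-Q) ⇒ (E-Q-Q-Q-Q)   [E → E - Q]
(E-Q-Q-Q-Q) ⇒ (Q-Q-Q-Q-Q)   [E → Q]
(Q-Q-Q-Q-Q) ⇒ (i-Q-Q-Q-Q)   [Q → i]
(i-Q-Q-Q-Q) ⇒ (i-i-Q-Q-Q)   [Q → i]
(i-i-Q-Q-Q) ⇒ (i-i-i-Q-Q)   [Q → i]
(i-i-i-Q-Q) ⇒ (i-i-i-i-Q)   [Q → i]
(i-i-i-i-Q) ⇒ (i-i-i-i-i)   [Q → i]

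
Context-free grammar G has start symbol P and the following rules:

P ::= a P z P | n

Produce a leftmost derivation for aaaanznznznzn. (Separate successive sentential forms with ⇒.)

P ⇒ aPzP ⇒ aaPzPzP ⇒ aaaPzPzPzP ⇒ aaaaPzPzPzPzP ⇒ aaaanzPzPzPzP ⇒ aaaanznzPzPzP ⇒ aaaanznznzPzP ⇒ aaaanznznznzP ⇒ aaaanznznznzn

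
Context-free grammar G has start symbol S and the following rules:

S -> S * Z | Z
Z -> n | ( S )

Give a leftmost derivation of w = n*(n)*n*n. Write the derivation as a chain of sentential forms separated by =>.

S => S*Z   [S -> S * Z]
S*Z => S*Z*Z   [S -> S * Z]
S*Z*Z => S*Z*Z*Z   [S -> S * Z]
S*Z*Z*Z => Z*Z*Z*Z   [S -> Z]
Z*Z*Z*Z => n*Z*Z*Z   [Z -> n]
n*Z*Z*Z => n*(S)*Z*Z   [Z -> ( S )]
n*(S)*Z*Z => n*(Z)*Z*Z   [S -> Z]
n*(Z)*Z*Z => n*(n)*Z*Z   [Z -> n]
n*(n)*Z*Z => n*(n)*n*Z   [Z -> n]
n*(n)*n*Z => n*(n)*n*n   [Z -> n]

S => S*Z => S*Z*Z => S*Z*Z*Z => Z*Z*Z*Z => n*Z*Z*Z => n*(S)*Z*Z => n*(Z)*Z*Z => n*(n)*Z*Z => n*(n)*n*Z => n*(n)*n*n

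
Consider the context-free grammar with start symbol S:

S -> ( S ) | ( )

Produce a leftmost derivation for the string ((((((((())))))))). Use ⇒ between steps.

S ⇒ (S)   [S -> ( S )]
(S) ⇒ ((S))   [S -> ( S )]
((S)) ⇒ (((S)))   [S -> ( S )]
(((S))) ⇒ ((((S))))   [S -> ( S )]
((((S)))) ⇒ (((((S)))))   [S -> ( S )]
(((((S))))) ⇒ ((((((S))))))   [S -> ( S )]
((((((S)))))) ⇒ (((((((S)))))))   [S -> ( S )]
(((((((S))))))) ⇒ ((((((((S))))))))   [S -> ( S )]
((((((((S)))))))) ⇒ ((((((((()))))))))   [S -> ( )]

S⇒(S)⇒((S))⇒(((S)))⇒((((S))))⇒(((((S)))))⇒((((((S))))))⇒(((((((S)))))))⇒((((((((S))))))))⇒((((((((()))))))))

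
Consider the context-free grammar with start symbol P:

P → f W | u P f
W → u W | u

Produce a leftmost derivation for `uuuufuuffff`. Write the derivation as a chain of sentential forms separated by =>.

P => uPf   [P → u P f]
uPf => uuPff   [P → u P f]
uuPff => uuuPfff   [P → u P f]
uuuPfff => uuuuPffff   [P → u P f]
uuuuPffff => uuuufWffff   [P → f W]
uuuufWffff => uuuufuWffff   [W → u W]
uuuufuWffff => uuuufuuffff   [W → u]

P => uPf => uuPff => uuuPfff => uuuuPffff => uuuufWffff => uuuufuWffff => uuuufuuffff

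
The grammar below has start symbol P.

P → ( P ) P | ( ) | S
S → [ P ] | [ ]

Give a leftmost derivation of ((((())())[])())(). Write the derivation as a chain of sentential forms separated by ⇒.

P ⇒ (P)P   [P → ( P ) P]
(P)P ⇒ ((P)P)P   [P → ( P ) P]
((P)P)P ⇒ (((P)P)P)P   [P → ( P ) P]
(((P)P)P)P ⇒ ((((P)P)P)P)P   [P → ( P ) P]
((((P)P)P)P)P ⇒ ((((())P)P)P)P   [P → ( )]
((((())P)P)P)P ⇒ ((((())())P)P)P   [P → ( )]
((((())())P)P)P ⇒ ((((())())S)P)P   [P → S]
((((())())S)P)P ⇒ ((((())())[])P)P   [S → [ ]]
((((())())[])P)P ⇒ ((((())())[])())P   [P → ( )]
((((())())[])())P ⇒ ((((())())[])())()   [P → ( )]

P ⇒ (P)P ⇒ ((P)P)P ⇒ (((P)P)P)P ⇒ ((((P)P)P)P)P ⇒ ((((())P)P)P)P ⇒ ((((())())P)P)P ⇒ ((((())())S)P)P ⇒ ((((())())[])P)P ⇒ ((((())())[])())P ⇒ ((((())())[])())()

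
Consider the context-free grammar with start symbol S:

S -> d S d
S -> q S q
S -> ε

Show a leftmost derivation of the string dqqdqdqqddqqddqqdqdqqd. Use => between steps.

S => dSd   [S -> d S d]
dSd => dqSqd   [S -> q S q]
dqSqd => dqqSqqd   [S -> q S q]
dqqSqqd => dqqdSdqqd   [S -> d S d]
dqqdSdqqd => dqqdqSqdqqd   [S -> q S q]
dqqdqSqdqqd => dqqdqdSdqdqqd   [S -> d S d]
dqqdqdSdqdqqd => dqqdqdqSqdqdqqd   [S -> q S q]
dqqdqdqSqdqdqqd => dqqdqdqqSqqdqdqqd   [S -> q S q]
dqqdqdqqSqqdqdqqd => dqqdqdqqdSdqqdqdqqd   [S -> d S d]
dqqdqdqqdSdqqdqdqqd => dqqdqdqqddSddqqdqdqqd   [S -> d S d]
dqqdqdqqddSddqqdqdqqd => dqqdqdqqddqSqddqqdqdqqd   [S -> q S q]
dqqdqdqqddqSqddqqdqdqqd => dqqdqdqqddqqddqqdqdqqd   [S -> ε]

S=>dSd=>dqSqd=>dqqSqqd=>dqqdSdqqd=>dqqdqSqdqqd=>dqqdqdSdqdqqd=>dqqdqdqSqdqdqqd=>dqqdqdqqSqqdqdqqd=>dqqdqdqqdSdqqdqdqqd=>dqqdqdqqddSddqqdqdqqd=>dqqdqdqqddqSqddqqdqdqqd=>dqqdqdqqddqqddqqdqdqqd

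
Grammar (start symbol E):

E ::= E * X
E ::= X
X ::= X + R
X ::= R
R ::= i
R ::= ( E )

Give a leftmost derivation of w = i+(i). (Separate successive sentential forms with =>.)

E => X   [E ::= X]
X => X+R   [X ::= X + R]
X+R => R+R   [X ::= R]
R+R => i+R   [R ::= i]
i+R => i+(E)   [R ::= ( E )]
i+(E) => i+(X)   [E ::= X]
i+(X) => i+(R)   [X ::= R]
i+(R) => i+(i)   [R ::= i]

E=>X=>X+R=>R+R=>i+R=>i+(E)=>i+(X)=>i+(R)=>i+(i)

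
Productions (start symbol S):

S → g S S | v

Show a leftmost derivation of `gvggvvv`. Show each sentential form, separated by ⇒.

S ⇒ gSS ⇒ gvS ⇒ gvgSS ⇒ gvggSSS ⇒ gvggvSS ⇒ gvggvvS ⇒ gvggvvv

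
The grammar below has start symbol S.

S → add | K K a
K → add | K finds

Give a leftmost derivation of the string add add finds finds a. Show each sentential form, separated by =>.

S => K K a => add K a => add K finds a => add K finds finds a => add add finds finds a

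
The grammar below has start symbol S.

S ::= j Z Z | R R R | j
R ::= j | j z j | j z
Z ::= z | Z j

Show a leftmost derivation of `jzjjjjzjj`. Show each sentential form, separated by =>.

S=>jZZ=>jZjZ=>jZjjZ=>jZjjjZ=>jZjjjjZ=>jzjjjjZ=>jzjjjjZj=>jzjjjjZjj=>jzjjjjzjj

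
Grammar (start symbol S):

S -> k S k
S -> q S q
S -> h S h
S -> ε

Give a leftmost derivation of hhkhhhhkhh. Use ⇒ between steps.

S⇒hSh⇒hhShh⇒hhkSkhh⇒hhkhShkhh⇒hhkhhShhkhh⇒hhkhhhhkhh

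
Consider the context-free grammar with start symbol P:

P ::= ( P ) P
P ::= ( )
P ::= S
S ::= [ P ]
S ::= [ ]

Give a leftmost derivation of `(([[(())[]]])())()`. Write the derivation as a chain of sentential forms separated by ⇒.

P ⇒ (P)P ⇒ ((P)P)P ⇒ ((S)P)P ⇒ (([P])P)P ⇒ (([S])P)P ⇒ (([[P]])P)P ⇒ (([[(P)P]])P)P ⇒ (([[(())P]])P)P ⇒ (([[(())S]])P)P ⇒ (([[(())[]]])P)P ⇒ (([[(())[]]])())P ⇒ (([[(())[]]])())()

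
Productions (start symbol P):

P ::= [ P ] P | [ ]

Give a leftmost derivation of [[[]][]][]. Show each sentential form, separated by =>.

P=>[P]P=>[[P]P]P=>[[[]]P]P=>[[[]][]]P=>[[[]][]][]

P => [P]P   [P ::= [ P ] P]
[P]P => [[P]P]P   [P ::= [ P ] P]
[[P]P]P => [[[]]P]P   [P ::= [ ]]
[[[]]P]P => [[[]][]]P   [P ::= [ ]]
[[[]][]]P => [[[]][]][]   [P ::= [ ]]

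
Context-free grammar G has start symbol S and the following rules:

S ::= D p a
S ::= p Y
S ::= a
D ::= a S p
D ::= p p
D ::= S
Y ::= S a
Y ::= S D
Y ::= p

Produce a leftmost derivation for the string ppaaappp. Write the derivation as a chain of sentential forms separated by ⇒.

S ⇒ pY ⇒ pSD ⇒ ppYD ⇒ ppSDD ⇒ ppaDD ⇒ ppaaSpD ⇒ ppaaapD ⇒ ppaaappp

S ⇒ pY   [S ::= p Y]
pY ⇒ pSD   [Y ::= S D]
pSD ⇒ ppYD   [S ::= p Y]
ppYD ⇒ ppSDD   [Y ::= S D]
ppSDD ⇒ ppaDD   [S ::= a]
ppaDD ⇒ ppaaSpD   [D ::= a S p]
ppaaSpD ⇒ ppaaapD   [S ::= a]
ppaaapD ⇒ ppaaappp   [D ::= p p]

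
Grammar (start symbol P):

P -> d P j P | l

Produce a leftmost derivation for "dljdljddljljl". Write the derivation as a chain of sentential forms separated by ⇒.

P ⇒ dPjP   [P -> d P j P]
dPjP ⇒ dljP   [P -> l]
dljP ⇒ dljdPjP   [P -> d P j P]
dljdPjP ⇒ dljdljP   [P -> l]
dljdljP ⇒ dljdljdPjP   [P -> d P j P]
dljdljdPjP ⇒ dljdljddPjPjP   [P -> d P j P]
dljdljddPjPjP ⇒ dljdljddljPjP   [P -> l]
dljdljddljPjP ⇒ dljdljddljljP   [P -> l]
dljdljddljljP ⇒ dljdljddljljl   [P -> l]

P ⇒ dPjP ⇒ dljP ⇒ dljdPjP ⇒ dljdljP ⇒ dljdljdPjP ⇒ dljdljddPjPjP ⇒ dljdljddljPjP ⇒ dljdljddljljP ⇒ dljdljddljljl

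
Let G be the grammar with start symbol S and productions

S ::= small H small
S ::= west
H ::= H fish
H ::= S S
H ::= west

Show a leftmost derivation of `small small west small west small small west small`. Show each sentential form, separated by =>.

S => small H small   [S ::= small H small]
small H small => small S S small   [H ::= S S]
small S S small => small small H small S small   [S ::= small H small]
small small H small S small => small small S S small S small   [H ::= S S]
small small S S small S small => small small west S small S small   [S ::= west]
small small west S small S small => small small west small H small small S small   [S ::= small H small]
small small west small H small small S small => small small west small west small small S small   [H ::= west]
small small west small west small small S small => small small west small west small small west small   [S ::= west]

S => small H small => small S S small => small small H small S small => small small S S small S small => small small west S small S small => small small west small H small small S small => small small west small west small small S small => small small west small west small small west small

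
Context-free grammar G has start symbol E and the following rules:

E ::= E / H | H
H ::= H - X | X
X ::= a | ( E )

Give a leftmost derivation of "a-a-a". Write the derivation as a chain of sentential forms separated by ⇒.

E ⇒ H ⇒ H-X ⇒ H-X-X ⇒ X-X-X ⇒ a-X-X ⇒ a-a-X ⇒ a-a-a

E ⇒ H   [E ::= H]
H ⇒ H-X   [H ::= H - X]
H-X ⇒ H-X-X   [H ::= H - X]
H-X-X ⇒ X-X-X   [H ::= X]
X-X-X ⇒ a-X-X   [X ::= a]
a-X-X ⇒ a-a-X   [X ::= a]
a-a-X ⇒ a-a-a   [X ::= a]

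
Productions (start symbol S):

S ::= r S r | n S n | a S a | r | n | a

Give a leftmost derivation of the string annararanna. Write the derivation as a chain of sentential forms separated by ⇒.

S⇒aSa⇒anSna⇒annSnna⇒annaSanna⇒annarSranna⇒annararanna

S ⇒ aSa   [S ::= a S a]
aSa ⇒ anSna   [S ::= n S n]
anSna ⇒ annSnna   [S ::= n S n]
annSnna ⇒ annaSanna   [S ::= a S a]
annaSanna ⇒ annarSranna   [S ::= r S r]
annarSranna ⇒ annararanna   [S ::= a]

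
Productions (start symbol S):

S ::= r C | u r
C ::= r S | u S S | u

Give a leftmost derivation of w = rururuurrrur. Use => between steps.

S => rC   [S ::= r C]
rC => ruSS   [C ::= u S S]
ruSS => rurCS   [S ::= r C]
rurCS => ruruSSS   [C ::= u S S]
ruruSSS => rururCSS   [S ::= r C]
rururCSS => rururuSS   [C ::= u]
rururuSS => rururuurS   [S ::= u r]
rururuurS => rururuurrC   [S ::= r C]
rururuurrC => rururuurrrS   [C ::= r S]
rururuurrrS => rururuurrrur   [S ::= u r]

S=>rC=>ruSS=>rurCS=>ruruSSS=>rururCSS=>rururuSS=>rururuurS=>rururuurrC=>rururuurrrS=>rururuurrrur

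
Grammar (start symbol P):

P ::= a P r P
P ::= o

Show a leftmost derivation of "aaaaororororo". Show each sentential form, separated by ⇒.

P ⇒ aPrP ⇒ aaPrPrP ⇒ aaaPrPrPrP ⇒ aaaaPrPrPrPrP ⇒ aaaaorPrPrPrP ⇒ aaaaororPrPrP ⇒ aaaaorororPrP ⇒ aaaaororororP ⇒ aaaaororororo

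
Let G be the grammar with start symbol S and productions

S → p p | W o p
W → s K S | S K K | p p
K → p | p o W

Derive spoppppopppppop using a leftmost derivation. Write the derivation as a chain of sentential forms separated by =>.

S=>Wop=>sKSop=>spoWSop=>spoSKKSop=>spoWopKKSop=>spoSKKopKKSop=>spoppKKopKKSop=>spopppKopKKSop=>spoppppopKKSop=>spoppppoppKSop=>spoppppopppSop=>spoppppopppppop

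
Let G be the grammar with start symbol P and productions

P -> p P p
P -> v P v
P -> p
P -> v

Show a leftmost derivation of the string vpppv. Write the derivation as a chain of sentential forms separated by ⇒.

P ⇒ vPv ⇒ vpPpv ⇒ vpppv

P ⇒ vPv   [P -> v P v]
vPv ⇒ vpPpv   [P -> p P p]
vpPpv ⇒ vpppv   [P -> p]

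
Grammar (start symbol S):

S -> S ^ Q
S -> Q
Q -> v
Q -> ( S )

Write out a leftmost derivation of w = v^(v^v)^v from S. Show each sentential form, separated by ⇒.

S ⇒ S^Q ⇒ S^Q^Q ⇒ Q^Q^Q ⇒ v^Q^Q ⇒ v^(S)^Q ⇒ v^(S^Q)^Q ⇒ v^(Q^Q)^Q ⇒ v^(v^Q)^Q ⇒ v^(v^v)^Q ⇒ v^(v^v)^v

S ⇒ S^Q   [S -> S ^ Q]
S^Q ⇒ S^Q^Q   [S -> S ^ Q]
S^Q^Q ⇒ Q^Q^Q   [S -> Q]
Q^Q^Q ⇒ v^Q^Q   [Q -> v]
v^Q^Q ⇒ v^(S)^Q   [Q -> ( S )]
v^(S)^Q ⇒ v^(S^Q)^Q   [S -> S ^ Q]
v^(S^Q)^Q ⇒ v^(Q^Q)^Q   [S -> Q]
v^(Q^Q)^Q ⇒ v^(v^Q)^Q   [Q -> v]
v^(v^Q)^Q ⇒ v^(v^v)^Q   [Q -> v]
v^(v^v)^Q ⇒ v^(v^v)^v   [Q -> v]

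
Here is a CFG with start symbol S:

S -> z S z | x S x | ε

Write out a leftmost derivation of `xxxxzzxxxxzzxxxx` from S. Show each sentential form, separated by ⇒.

S⇒xSx⇒xxSxx⇒xxxSxxx⇒xxxxSxxxx⇒xxxxzSzxxxx⇒xxxxzzSzzxxxx⇒xxxxzzxSxzzxxxx⇒xxxxzzxxSxxzzxxxx⇒xxxxzzxxxxzzxxxx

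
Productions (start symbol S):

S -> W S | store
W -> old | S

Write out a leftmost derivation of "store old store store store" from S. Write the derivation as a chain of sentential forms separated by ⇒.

S ⇒ W S ⇒ S S ⇒ store S ⇒ store W S ⇒ store S S ⇒ store W S S ⇒ store S S S ⇒ store W S S S ⇒ store old S S S ⇒ store old store S S ⇒ store old store store S ⇒ store old store store store

S ⇒ W S   [S -> W S]
W S ⇒ S S   [W -> S]
S S ⇒ store S   [S -> store]
store S ⇒ store W S   [S -> W S]
store W S ⇒ store S S   [W -> S]
store S S ⇒ store W S S   [S -> W S]
store W S S ⇒ store S S S   [W -> S]
store S S S ⇒ store W S S S   [S -> W S]
store W S S S ⇒ store old S S S   [W -> old]
store old S S S ⇒ store old store S S   [S -> store]
store old store S S ⇒ store old store store S   [S -> store]
store old store store S ⇒ store old store store store   [S -> store]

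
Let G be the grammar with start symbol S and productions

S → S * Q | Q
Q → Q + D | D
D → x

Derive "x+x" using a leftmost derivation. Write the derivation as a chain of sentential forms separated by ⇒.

S⇒Q⇒Q+D⇒D+D⇒x+D⇒x+x

S ⇒ Q   [S → Q]
Q ⇒ Q+D   [Q → Q + D]
Q+D ⇒ D+D   [Q → D]
D+D ⇒ x+D   [D → x]
x+D ⇒ x+x   [D → x]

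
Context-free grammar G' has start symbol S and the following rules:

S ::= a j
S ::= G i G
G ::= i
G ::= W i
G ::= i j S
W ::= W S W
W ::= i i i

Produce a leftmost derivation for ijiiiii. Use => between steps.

S => GiG => ijSiG => ijGiGiG => ijiiGiG => ijiiiiG => ijiiiii

S => GiG   [S ::= G i G]
GiG => ijSiG   [G ::= i j S]
ijSiG => ijGiGiG   [S ::= G i G]
ijGiGiG => ijiiGiG   [G ::= i]
ijiiGiG => ijiiiiG   [G ::= i]
ijiiiiG => ijiiiii   [G ::= i]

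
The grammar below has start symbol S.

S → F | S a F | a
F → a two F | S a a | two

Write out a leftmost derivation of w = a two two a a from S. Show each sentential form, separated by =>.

S => F   [S → F]
F => a two F   [F → a two F]
a two F => a two S a a   [F → S a a]
a two S a a => a two F a a   [S → F]
a two F a a => a two two a a   [F → two]

S => F => a two F => a two S a a => a two F a a => a two two a a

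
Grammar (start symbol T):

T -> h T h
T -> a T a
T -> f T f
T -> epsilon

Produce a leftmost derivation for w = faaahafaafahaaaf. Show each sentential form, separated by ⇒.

T ⇒ fTf   [T -> f T f]
fTf ⇒ faTaf   [T -> a T a]
faTaf ⇒ faaTaaf   [T -> a T a]
faaTaaf ⇒ faaaTaaaf   [T -> a T a]
faaaTaaaf ⇒ faaahThaaaf   [T -> h T h]
faaahThaaaf ⇒ faaahaTahaaaf   [T -> a T a]
faaahaTahaaaf ⇒ faaahafTfahaaaf   [T -> f T f]
faaahafTfahaaaf ⇒ faaahafaTafahaaaf   [T -> a T a]
faaahafaTafahaaaf ⇒ faaahafaafahaaaf   [T -> epsilon]

T⇒fTf⇒faTaf⇒faaTaaf⇒faaaTaaaf⇒faaahThaaaf⇒faaahaTahaaaf⇒faaahafTfahaaaf⇒faaahafaTafahaaaf⇒faaahafaafahaaaf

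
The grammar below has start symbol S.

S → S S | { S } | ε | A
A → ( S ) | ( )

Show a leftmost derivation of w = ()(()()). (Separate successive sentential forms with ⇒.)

S ⇒ SS ⇒ AS ⇒ ()S ⇒ ()A ⇒ ()(S) ⇒ ()(SS) ⇒ ()(AS) ⇒ ()(()S) ⇒ ()(()A) ⇒ ()(()())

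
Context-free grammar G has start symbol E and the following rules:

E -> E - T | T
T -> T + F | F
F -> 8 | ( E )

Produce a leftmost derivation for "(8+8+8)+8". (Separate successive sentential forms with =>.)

E => T => T+F => F+F => (E)+F => (T)+F => (T+F)+F => (T+F+F)+F => (F+F+F)+F => (8+F+F)+F => (8+8+F)+F => (8+8+8)+F => (8+8+8)+8

E => T   [E -> T]
T => T+F   [T -> T + F]
T+F => F+F   [T -> F]
F+F => (E)+F   [F -> ( E )]
(E)+F => (T)+F   [E -> T]
(T)+F => (T+F)+F   [T -> T + F]
(T+F)+F => (T+F+F)+F   [T -> T + F]
(T+F+F)+F => (F+F+F)+F   [T -> F]
(F+F+F)+F => (8+F+F)+F   [F -> 8]
(8+F+F)+F => (8+8+F)+F   [F -> 8]
(8+8+F)+F => (8+8+8)+F   [F -> 8]
(8+8+8)+F => (8+8+8)+8   [F -> 8]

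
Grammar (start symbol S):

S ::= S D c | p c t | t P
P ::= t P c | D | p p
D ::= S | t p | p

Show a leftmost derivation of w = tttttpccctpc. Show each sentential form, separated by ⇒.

S ⇒ SDc ⇒ tPDc ⇒ ttPcDc ⇒ tttPccDc ⇒ ttttPcccDc ⇒ ttttDcccDc ⇒ tttttpcccDc ⇒ tttttpccctpc

S ⇒ SDc   [S ::= S D c]
SDc ⇒ tPDc   [S ::= t P]
tPDc ⇒ ttPcDc   [P ::= t P c]
ttPcDc ⇒ tttPccDc   [P ::= t P c]
tttPccDc ⇒ ttttPcccDc   [P ::= t P c]
ttttPcccDc ⇒ ttttDcccDc   [P ::= D]
ttttDcccDc ⇒ tttttpcccDc   [D ::= t p]
tttttpcccDc ⇒ tttttpccctpc   [D ::= t p]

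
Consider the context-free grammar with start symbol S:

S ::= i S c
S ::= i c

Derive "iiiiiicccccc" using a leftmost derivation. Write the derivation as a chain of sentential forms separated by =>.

S => iSc => iiScc => iiiSccc => iiiiScccc => iiiiiSccccc => iiiiiicccccc

S => iSc   [S ::= i S c]
iSc => iiScc   [S ::= i S c]
iiScc => iiiSccc   [S ::= i S c]
iiiSccc => iiiiScccc   [S ::= i S c]
iiiiScccc => iiiiiSccccc   [S ::= i S c]
iiiiiSccccc => iiiiiicccccc   [S ::= i c]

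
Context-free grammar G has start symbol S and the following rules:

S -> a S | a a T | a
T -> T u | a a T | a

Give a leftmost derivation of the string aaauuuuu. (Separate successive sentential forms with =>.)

S => aaT => aaTu => aaTuu => aaTuuu => aaTuuuu => aaTuuuuu => aaauuuuu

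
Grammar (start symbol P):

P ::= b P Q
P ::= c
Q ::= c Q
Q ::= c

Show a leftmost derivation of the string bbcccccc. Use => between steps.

P => bPQ => bbPQQ => bbcQQ => bbccQQ => bbcccQQ => bbccccQQ => bbcccccQ => bbcccccc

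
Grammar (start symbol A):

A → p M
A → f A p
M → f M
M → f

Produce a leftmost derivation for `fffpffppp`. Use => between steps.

A => fAp => ffApp => fffAppp => fffpMppp => fffpfMppp => fffpffppp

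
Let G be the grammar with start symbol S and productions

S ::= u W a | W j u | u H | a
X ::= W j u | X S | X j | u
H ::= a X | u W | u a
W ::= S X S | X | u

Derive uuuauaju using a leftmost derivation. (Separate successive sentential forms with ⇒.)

S⇒Wju⇒SXSju⇒uHXSju⇒uuWXSju⇒uuXXSju⇒uuXSXSju⇒uuuSXSju⇒uuuaXSju⇒uuuauSju⇒uuuauaju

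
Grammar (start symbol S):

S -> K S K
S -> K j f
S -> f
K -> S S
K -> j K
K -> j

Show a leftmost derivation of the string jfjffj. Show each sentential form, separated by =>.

S => KSK   [S -> K S K]
KSK => SSSK   [K -> S S]
SSSK => KSKSSK   [S -> K S K]
KSKSSK => jSKSSK   [K -> j]
jSKSSK => jfKSSK   [S -> f]
jfKSSK => jfjSSK   [K -> j]
jfjSSK => jfjfSK   [S -> f]
jfjfSK => jfjffK   [S -> f]
jfjffK => jfjffj   [K -> j]

S => KSK => SSSK => KSKSSK => jSKSSK => jfKSSK => jfjSSK => jfjfSK => jfjffK => jfjffj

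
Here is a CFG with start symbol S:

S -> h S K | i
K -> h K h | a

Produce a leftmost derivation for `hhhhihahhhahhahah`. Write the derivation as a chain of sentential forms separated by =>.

S => hSK => hhSKK => hhhSKKK => hhhhSKKKK => hhhhiKKKK => hhhhihKhKKK => hhhhihahKKK => hhhhihahhKhKK => hhhhihahhhKhhKK => hhhhihahhhahhKK => hhhhihahhhahhaK => hhhhihahhhahhahKh => hhhhihahhhahhahah

S => hSK   [S -> h S K]
hSK => hhSKK   [S -> h S K]
hhSKK => hhhSKKK   [S -> h S K]
hhhSKKK => hhhhSKKKK   [S -> h S K]
hhhhSKKKK => hhhhiKKKK   [S -> i]
hhhhiKKKK => hhhhihKhKKK   [K -> h K h]
hhhhihKhKKK => hhhhihahKKK   [K -> a]
hhhhihahKKK => hhhhihahhKhKK   [K -> h K h]
hhhhihahhKhKK => hhhhihahhhKhhKK   [K -> h K h]
hhhhihahhhKhhKK => hhhhihahhhahhKK   [K -> a]
hhhhihahhhahhKK => hhhhihahhhahhaK   [K -> a]
hhhhihahhhahhaK => hhhhihahhhahhahKh   [K -> h K h]
hhhhihahhhahhahKh => hhhhihahhhahhahah   [K -> a]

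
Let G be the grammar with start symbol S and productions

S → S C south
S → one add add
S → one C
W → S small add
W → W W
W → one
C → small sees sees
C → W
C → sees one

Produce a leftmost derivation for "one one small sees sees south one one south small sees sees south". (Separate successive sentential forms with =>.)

S => S C south   [S → S C south]
S C south => S C south C south   [S → S C south]
S C south C south => S C south C south C south   [S → S C south]
S C south C south C south => one C C south C south C south   [S → one C]
one C C south C south C south => one W C south C south C south   [C → W]
one W C south C south C south => one one C south C south C south   [W → one]
one one C south C south C south => one one small sees sees south C south C south   [C → small sees sees]
one one small sees sees south C south C south => one one small sees sees south W south C south   [C → W]
one one small sees sees south W south C south => one one small sees sees south W W south C south   [W → W W]
one one small sees sees south W W south C south => one one small sees sees south one W south C south   [W → one]
one one small sees sees south one W south C south => one one small sees sees south one one south C south   [W → one]
one one small sees sees south one one south C south => one one small sees sees south one one south small sees sees south   [C → small sees sees]

S => S C south => S C south C south => S C south C south C south => one C C south C south C south => one W C south C south C south => one one C south C south C south => one one small sees sees south C south C south => one one small sees sees south W south C south => one one small sees sees south W W south C south => one one small sees sees south one W south C south => one one small sees sees south one one south C south => one one small sees sees south one one south small sees sees south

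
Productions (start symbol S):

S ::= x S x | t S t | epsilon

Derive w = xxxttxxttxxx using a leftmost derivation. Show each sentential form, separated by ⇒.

S ⇒ xSx ⇒ xxSxx ⇒ xxxSxxx ⇒ xxxtStxxx ⇒ xxxttSttxxx ⇒ xxxttxSxttxxx ⇒ xxxttxxttxxx

S ⇒ xSx   [S ::= x S x]
xSx ⇒ xxSxx   [S ::= x S x]
xxSxx ⇒ xxxSxxx   [S ::= x S x]
xxxSxxx ⇒ xxxtStxxx   [S ::= t S t]
xxxtStxxx ⇒ xxxttSttxxx   [S ::= t S t]
xxxttSttxxx ⇒ xxxttxSxttxxx   [S ::= x S x]
xxxttxSxttxxx ⇒ xxxttxxttxxx   [S ::= epsilon]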